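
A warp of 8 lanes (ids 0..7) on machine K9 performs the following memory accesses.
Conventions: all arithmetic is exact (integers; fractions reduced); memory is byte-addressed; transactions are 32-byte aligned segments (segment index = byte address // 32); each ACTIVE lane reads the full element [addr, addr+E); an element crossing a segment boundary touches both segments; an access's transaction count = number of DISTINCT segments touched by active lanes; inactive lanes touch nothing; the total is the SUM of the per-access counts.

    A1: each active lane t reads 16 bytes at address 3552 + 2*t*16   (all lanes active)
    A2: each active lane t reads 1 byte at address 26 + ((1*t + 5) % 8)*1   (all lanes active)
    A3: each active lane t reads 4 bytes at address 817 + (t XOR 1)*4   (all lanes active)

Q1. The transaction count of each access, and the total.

A1: 8 transactions
A2: 2 transactions
A3: 2 transactions

Answer: 8,2,2; total 12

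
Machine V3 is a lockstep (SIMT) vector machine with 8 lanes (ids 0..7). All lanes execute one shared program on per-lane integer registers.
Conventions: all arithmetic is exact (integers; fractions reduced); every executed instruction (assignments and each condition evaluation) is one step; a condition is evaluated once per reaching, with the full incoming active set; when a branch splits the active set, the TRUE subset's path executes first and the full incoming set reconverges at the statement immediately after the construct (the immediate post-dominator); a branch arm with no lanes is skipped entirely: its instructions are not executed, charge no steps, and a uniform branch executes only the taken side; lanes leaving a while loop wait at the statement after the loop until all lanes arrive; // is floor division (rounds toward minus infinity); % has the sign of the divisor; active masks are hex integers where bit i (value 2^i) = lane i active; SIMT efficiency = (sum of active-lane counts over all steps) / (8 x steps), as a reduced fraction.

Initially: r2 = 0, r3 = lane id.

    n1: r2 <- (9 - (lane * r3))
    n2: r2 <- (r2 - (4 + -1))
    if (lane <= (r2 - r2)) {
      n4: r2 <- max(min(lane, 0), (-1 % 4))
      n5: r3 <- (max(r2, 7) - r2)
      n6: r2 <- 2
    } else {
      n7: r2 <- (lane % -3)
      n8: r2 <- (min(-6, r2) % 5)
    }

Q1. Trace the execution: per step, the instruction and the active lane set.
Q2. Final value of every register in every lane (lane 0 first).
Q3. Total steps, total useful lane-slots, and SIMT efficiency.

step 0: r2 <- (9 - (lane * r3))      0xff
step 1: r2 <- (r2 - (4 + -1))        0xff
step 2: eval (lane <= (r2 - r2))     0xff
step 3: r2 <- max(min(lane, 0), (-1 % 4)) 0x01
step 4: r3 <- (max(r2, 7) - r2)      0x01
step 5: r2 <- 2                      0x01
step 6: r2 <- (lane % -3)            0xfe
step 7: r2 <- (min(-6, r2) % 5)      0xfe

Answer: 8 steps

r2: 2,4,4,4,4,4,4,4
r3: 4,1,2,3,4,5,6,7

steps = 8; useful = 41; efficiency = 41/64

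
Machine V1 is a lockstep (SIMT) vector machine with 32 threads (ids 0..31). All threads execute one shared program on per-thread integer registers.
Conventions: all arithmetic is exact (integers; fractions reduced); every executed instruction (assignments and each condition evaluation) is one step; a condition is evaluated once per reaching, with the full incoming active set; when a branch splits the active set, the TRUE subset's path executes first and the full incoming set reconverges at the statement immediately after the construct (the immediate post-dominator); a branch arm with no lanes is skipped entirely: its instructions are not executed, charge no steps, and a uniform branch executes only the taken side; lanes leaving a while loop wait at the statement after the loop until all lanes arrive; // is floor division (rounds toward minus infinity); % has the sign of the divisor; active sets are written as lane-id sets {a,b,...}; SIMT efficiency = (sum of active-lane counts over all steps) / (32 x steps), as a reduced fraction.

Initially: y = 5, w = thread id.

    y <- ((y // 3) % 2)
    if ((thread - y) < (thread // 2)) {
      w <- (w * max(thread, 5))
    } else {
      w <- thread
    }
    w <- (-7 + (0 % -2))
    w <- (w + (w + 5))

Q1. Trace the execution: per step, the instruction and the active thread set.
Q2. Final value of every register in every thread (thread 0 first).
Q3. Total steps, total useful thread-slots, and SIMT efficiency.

step 0: y <- ((y // 3) % 2)          {0,1,2,3,4,5,6,7,8,9,10,11,12,13,14,15,16,17,18,19,20,21,22,23,24,25,26,27,28,29,30,31}
step 1: eval ((thread - y) < (thread // 2)) {0,1,2,3,4,5,6,7,8,9,10,11,12,13,14,15,16,17,18,19,20,21,22,23,24,25,26,27,28,29,30,31}
step 2: w <- (w * max(thread, 5))    {0}
step 3: w <- thread                  {1,2,3,4,5,6,7,8,9,10,11,12,13,14,15,16,17,18,19,20,21,22,23,24,25,26,27,28,29,30,31}
step 4: w <- (-7 + (0 % -2))         {0,1,2,3,4,5,6,7,8,9,10,11,12,13,14,15,16,17,18,19,20,21,22,23,24,25,26,27,28,29,30,31}
step 5: w <- (w + (w + 5))           {0,1,2,3,4,5,6,7,8,9,10,11,12,13,14,15,16,17,18,19,20,21,22,23,24,25,26,27,28,29,30,31}

Answer: 6 steps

y: 1,1,1,1,1,1,1,1,1,1,1,1,1,1,1,1,1,1,1,1,1,1,1,1,1,1,1,1,1,1,1,1
w: -9,-9,-9,-9,-9,-9,-9,-9,-9,-9,-9,-9,-9,-9,-9,-9,-9,-9,-9,-9,-9,-9,-9,-9,-9,-9,-9,-9,-9,-9,-9,-9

steps = 6; useful = 160; efficiency = 160/192 = 5/6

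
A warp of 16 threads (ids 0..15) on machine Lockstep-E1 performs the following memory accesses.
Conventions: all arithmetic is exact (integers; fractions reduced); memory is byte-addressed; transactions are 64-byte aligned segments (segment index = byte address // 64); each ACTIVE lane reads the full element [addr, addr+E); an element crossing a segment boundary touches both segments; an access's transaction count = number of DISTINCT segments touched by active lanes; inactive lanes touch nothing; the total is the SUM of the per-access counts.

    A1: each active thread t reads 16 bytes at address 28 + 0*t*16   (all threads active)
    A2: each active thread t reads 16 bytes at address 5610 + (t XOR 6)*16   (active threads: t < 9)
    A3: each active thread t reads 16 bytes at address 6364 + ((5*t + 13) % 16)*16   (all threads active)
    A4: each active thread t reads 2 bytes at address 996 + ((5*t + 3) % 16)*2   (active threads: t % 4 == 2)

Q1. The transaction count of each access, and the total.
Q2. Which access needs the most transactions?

A1: 1 transaction
A2: 4 transactions
A3: 5 transactions
A4: 1 transaction

Answer: 1,4,5,1; total 11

Answer: A3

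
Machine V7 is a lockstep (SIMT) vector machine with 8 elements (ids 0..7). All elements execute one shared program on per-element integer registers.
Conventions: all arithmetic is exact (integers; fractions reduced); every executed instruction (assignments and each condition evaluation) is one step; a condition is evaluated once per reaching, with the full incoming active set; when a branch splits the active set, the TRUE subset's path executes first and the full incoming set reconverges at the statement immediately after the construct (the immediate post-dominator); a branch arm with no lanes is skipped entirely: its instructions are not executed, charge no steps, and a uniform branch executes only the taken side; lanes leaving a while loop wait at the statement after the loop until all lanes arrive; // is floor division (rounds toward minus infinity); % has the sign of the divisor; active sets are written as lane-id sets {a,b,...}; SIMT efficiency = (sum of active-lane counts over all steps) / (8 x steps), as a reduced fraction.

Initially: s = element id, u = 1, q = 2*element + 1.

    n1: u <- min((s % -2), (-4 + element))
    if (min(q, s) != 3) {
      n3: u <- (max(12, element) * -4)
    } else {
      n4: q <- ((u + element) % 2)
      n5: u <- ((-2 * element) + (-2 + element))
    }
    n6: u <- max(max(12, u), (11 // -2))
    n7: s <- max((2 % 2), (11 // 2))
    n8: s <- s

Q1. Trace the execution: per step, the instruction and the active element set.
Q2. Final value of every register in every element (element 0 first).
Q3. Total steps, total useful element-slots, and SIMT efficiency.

step 0: u <- min((s % -2), (-4 + element)) {0,1,2,3,4,5,6,7}
step 1: eval (min(q, s) != 3)        {0,1,2,3,4,5,6,7}
step 2: u <- (max(12, element) * -4) {0,1,2,4,5,6,7}
step 3: q <- ((u + element) % 2)     {3}
step 4: u <- ((-2 * element) + (-2 + element)) {3}
step 5: u <- max(max(12, u), (11 // -2)) {0,1,2,3,4,5,6,7}
step 6: s <- max((2 % 2), (11 // 2)) {0,1,2,3,4,5,6,7}
step 7: s <- s                       {0,1,2,3,4,5,6,7}

Answer: 8 steps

s: 5,5,5,5,5,5,5,5
u: 12,12,12,12,12,12,12,12
q: 1,3,5,0,9,11,13,15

steps = 8; useful = 49; efficiency = 49/64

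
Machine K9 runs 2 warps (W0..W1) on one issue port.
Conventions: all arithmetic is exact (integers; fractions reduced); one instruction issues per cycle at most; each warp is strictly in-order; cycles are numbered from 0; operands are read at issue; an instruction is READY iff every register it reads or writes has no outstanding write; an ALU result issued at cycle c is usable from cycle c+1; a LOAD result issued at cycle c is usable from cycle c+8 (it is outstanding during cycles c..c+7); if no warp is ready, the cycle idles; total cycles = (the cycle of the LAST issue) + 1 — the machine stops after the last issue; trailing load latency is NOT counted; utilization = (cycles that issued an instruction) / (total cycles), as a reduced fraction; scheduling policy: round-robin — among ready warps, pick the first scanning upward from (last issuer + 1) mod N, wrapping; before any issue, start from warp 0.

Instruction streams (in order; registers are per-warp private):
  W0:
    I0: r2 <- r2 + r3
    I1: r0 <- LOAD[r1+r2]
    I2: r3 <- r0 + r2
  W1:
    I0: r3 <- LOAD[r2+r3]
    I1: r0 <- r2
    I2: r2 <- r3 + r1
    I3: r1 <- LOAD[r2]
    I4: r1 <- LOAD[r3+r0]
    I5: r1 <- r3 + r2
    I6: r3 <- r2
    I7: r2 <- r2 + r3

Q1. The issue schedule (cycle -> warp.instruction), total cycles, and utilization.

cycle 0: W0.I0
cycle 1: W1.I0
cycle 2: W0.I1
cycle 3: W1.I1
cycle 4: idle
cycle 5: idle
cycle 6: idle
cycle 7: idle
cycle 8: idle
cycle 9: W1.I2
cycle 10: W0.I2
cycle 11: W1.I3
cycle 12: idle
cycle 13: idle
cycle 14: idle
cycle 15: idle
cycle 16: idle
cycle 17: idle
cycle 18: idle
cycle 19: W1.I4
cycle 20: idle
cycle 21: idle
cycle 22: idle
cycle 23: idle
cycle 24: idle
cycle 25: idle
cycle 26: idle
cycle 27: W1.I5
cycle 28: W1.I6
cycle 29: W1.I7

Answer: 30 cycles, utilization 11/30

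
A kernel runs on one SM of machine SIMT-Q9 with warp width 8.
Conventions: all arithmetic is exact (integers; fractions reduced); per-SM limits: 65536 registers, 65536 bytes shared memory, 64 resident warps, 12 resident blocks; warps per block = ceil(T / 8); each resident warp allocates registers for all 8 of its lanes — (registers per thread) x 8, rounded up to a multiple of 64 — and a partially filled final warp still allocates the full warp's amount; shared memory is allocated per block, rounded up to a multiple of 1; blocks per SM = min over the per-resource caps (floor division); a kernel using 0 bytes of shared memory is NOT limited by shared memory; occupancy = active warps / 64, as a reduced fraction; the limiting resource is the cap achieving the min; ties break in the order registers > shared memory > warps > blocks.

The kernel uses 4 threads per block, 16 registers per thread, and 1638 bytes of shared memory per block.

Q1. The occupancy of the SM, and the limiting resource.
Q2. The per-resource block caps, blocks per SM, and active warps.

Answer: occupancy 3/16, limited by blocks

registers: 512 blocks
shared memory: 40 blocks
warps: 64 blocks
blocks: 12 blocks

Answer: 12 blocks, 12 active warps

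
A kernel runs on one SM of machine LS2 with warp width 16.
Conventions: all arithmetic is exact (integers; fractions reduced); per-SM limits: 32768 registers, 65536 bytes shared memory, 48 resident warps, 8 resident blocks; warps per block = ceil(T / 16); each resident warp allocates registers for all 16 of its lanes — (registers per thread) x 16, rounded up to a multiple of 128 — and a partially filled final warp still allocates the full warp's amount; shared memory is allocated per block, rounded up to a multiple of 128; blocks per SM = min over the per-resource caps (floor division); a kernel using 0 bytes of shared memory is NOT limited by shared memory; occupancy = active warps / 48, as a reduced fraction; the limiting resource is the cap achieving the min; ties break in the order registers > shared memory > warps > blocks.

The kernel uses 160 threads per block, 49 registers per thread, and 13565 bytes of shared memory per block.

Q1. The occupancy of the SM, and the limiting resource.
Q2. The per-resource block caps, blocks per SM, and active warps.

Answer: occupancy 5/8, limited by registers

registers: 3 blocks
shared memory: 4 blocks
warps: 4 blocks
blocks: 8 blocks

Answer: 3 blocks, 30 active warps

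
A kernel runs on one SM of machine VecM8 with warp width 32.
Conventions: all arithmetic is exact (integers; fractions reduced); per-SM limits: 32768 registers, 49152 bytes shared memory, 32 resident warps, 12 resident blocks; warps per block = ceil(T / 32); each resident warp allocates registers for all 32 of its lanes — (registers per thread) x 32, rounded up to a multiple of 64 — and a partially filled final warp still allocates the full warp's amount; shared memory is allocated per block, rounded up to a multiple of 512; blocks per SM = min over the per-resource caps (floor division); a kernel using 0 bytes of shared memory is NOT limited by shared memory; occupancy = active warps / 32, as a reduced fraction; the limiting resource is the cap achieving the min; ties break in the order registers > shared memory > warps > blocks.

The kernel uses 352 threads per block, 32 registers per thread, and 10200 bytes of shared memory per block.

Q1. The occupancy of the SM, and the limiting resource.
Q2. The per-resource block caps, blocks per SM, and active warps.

Answer: occupancy 11/16, limited by registers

registers: 2 blocks
shared memory: 4 blocks
warps: 2 blocks
blocks: 12 blocks

Answer: 2 blocks, 22 active warps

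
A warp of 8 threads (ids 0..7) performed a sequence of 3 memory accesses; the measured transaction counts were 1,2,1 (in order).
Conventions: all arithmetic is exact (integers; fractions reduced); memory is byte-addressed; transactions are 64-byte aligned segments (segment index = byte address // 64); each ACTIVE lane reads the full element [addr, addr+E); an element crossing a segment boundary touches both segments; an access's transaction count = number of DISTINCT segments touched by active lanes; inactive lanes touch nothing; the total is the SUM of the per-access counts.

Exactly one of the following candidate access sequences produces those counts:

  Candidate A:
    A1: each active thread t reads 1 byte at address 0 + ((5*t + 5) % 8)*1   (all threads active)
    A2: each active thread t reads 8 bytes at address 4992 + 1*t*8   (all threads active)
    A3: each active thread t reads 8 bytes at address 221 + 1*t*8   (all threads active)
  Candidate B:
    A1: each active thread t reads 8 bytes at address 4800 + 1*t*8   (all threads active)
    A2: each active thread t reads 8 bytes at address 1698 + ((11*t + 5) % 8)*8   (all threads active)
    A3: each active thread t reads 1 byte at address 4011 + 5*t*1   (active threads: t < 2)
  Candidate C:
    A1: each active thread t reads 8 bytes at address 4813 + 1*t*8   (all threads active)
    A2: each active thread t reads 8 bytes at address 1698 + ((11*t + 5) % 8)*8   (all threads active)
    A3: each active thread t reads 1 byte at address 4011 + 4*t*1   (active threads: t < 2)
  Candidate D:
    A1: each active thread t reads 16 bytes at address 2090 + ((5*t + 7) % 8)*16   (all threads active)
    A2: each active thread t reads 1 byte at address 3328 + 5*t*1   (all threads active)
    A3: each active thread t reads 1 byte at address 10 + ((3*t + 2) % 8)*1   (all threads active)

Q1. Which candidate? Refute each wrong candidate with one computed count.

A: A2 gives 1 transaction, not 2
C: A1 gives 2 transactions, not 1
D: A1 gives 3 transactions, not 1
B: all counts match (1,2,1)

Answer: B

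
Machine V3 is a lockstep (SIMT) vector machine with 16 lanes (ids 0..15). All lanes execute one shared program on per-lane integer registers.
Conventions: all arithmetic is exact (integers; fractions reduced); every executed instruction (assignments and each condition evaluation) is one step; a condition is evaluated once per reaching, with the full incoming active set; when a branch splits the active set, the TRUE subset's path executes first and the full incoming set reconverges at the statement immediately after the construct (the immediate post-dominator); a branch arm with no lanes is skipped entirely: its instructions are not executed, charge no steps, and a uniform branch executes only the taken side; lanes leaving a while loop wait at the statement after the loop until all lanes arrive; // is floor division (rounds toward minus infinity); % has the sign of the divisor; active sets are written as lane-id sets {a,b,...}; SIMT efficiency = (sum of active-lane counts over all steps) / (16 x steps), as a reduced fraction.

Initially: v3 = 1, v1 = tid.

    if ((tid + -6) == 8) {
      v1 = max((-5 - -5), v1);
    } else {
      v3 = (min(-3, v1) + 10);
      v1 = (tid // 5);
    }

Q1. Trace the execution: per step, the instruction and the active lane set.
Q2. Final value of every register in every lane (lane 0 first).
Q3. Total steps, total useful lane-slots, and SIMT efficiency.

step 0: eval ((tid + -6) == 8)       {0,1,2,3,4,5,6,7,8,9,10,11,12,13,14,15}
step 1: v1 <- max((-5 - -5), v1)     {14}
step 2: v3 <- (min(-3, v1) + 10)     {0,1,2,3,4,5,6,7,8,9,10,11,12,13,15}
step 3: v1 <- (tid // 5)             {0,1,2,3,4,5,6,7,8,9,10,11,12,13,15}

Answer: 4 steps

v3: 7,7,7,7,7,7,7,7,7,7,7,7,7,7,1,7
v1: 0,0,0,0,0,1,1,1,1,1,2,2,2,2,14,3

steps = 4; useful = 47; efficiency = 47/64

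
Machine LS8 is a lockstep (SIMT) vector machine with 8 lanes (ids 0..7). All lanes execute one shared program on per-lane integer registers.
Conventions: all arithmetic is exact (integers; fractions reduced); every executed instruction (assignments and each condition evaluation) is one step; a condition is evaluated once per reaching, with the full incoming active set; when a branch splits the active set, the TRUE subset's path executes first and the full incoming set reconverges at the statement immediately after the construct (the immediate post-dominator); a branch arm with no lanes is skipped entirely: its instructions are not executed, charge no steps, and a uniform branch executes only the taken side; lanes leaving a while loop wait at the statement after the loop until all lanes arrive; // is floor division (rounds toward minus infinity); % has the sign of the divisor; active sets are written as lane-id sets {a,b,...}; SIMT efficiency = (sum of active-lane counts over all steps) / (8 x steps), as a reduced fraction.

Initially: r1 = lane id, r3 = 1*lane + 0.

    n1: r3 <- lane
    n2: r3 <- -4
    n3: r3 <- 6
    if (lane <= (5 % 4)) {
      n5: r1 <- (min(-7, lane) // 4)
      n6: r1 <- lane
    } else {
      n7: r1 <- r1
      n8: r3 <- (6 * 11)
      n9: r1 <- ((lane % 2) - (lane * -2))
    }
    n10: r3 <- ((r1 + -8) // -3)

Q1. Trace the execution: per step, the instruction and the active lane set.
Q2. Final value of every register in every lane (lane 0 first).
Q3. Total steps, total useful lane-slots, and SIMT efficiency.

step 0: r3 <- lane                   {0,1,2,3,4,5,6,7}
step 1: r3 <- -4                     {0,1,2,3,4,5,6,7}
step 2: r3 <- 6                      {0,1,2,3,4,5,6,7}
step 3: eval (lane <= (5 % 4))       {0,1,2,3,4,5,6,7}
step 4: r1 <- (min(-7, lane) // 4)   {0,1}
step 5: r1 <- lane                   {0,1}
step 6: r1 <- r1                     {2,3,4,5,6,7}
step 7: r3 <- (6 * 11)               {2,3,4,5,6,7}
step 8: r1 <- ((lane % 2) - (lane * -2)) {2,3,4,5,6,7}
step 9: r3 <- ((r1 + -8) // -3)      {0,1,2,3,4,5,6,7}

Answer: 10 steps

r1: 0,1,4,7,8,11,12,15
r3: 2,2,1,0,0,-1,-2,-3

steps = 10; useful = 62; efficiency = 62/80 = 31/40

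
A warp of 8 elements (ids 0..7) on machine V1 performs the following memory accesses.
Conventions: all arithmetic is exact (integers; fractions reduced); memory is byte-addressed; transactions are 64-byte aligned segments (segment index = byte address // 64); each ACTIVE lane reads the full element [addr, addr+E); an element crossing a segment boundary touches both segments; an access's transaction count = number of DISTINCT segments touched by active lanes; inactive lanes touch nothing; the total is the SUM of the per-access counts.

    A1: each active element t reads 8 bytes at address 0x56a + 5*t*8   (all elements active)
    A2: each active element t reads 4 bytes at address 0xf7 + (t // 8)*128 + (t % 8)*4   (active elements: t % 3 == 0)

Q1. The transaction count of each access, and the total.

A1: 6 transactions
A2: 2 transactions

Answer: 6,2; total 8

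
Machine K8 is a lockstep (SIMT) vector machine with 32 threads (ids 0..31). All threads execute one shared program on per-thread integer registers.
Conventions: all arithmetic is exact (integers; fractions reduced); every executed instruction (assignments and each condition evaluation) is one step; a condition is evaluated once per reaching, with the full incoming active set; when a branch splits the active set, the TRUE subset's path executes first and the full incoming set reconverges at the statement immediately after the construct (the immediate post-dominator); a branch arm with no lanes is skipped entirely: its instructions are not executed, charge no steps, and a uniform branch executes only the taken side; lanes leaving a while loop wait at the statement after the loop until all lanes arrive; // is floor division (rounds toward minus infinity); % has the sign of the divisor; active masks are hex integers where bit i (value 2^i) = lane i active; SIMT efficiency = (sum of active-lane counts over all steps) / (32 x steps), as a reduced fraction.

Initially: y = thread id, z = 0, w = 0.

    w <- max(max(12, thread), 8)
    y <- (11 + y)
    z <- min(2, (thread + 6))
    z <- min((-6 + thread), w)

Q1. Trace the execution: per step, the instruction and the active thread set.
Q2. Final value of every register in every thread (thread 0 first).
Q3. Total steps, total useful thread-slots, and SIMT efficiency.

step 0: w <- max(max(12, thread), 8) 0xffffffff
step 1: y <- (11 + y)                0xffffffff
step 2: z <- min(2, (thread + 6))    0xffffffff
step 3: z <- min((-6 + thread), w)   0xffffffff

Answer: 4 steps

y: 11,12,13,14,15,16,17,18,19,20,21,22,23,24,25,26,27,28,29,30,31,32,33,34,35,36,37,38,39,40,41,42
z: -6,-5,-4,-3,-2,-1,0,1,2,3,4,5,6,7,8,9,10,11,12,13,14,15,16,17,18,19,20,21,22,23,24,25
w: 12,12,12,12,12,12,12,12,12,12,12,12,12,13,14,15,16,17,18,19,20,21,22,23,24,25,26,27,28,29,30,31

steps = 4; useful = 128; efficiency = 128/128 = 1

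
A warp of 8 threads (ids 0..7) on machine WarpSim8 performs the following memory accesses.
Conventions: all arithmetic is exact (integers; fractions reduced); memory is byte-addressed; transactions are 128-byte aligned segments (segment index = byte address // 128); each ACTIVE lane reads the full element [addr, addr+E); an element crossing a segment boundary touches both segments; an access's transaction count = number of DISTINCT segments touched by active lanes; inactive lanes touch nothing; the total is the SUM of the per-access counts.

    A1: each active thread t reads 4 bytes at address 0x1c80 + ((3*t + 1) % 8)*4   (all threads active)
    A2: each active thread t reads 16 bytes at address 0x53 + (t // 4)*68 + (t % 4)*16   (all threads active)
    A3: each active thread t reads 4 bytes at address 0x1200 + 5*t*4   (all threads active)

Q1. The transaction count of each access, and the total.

A1: 1 transaction
A2: 2 transactions
A3: 2 transactions

Answer: 1,2,2; total 5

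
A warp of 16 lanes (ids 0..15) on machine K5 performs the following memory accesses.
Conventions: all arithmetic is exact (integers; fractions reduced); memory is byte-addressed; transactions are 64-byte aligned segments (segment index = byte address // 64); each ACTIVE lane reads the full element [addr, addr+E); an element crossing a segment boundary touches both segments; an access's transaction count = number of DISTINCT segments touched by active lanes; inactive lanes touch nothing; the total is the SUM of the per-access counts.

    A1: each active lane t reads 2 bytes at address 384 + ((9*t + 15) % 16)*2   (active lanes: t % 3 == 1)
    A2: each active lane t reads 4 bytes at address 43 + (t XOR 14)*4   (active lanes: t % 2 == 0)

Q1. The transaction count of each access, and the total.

A1: 1 transaction
A2: 2 transactions

Answer: 1,2; total 3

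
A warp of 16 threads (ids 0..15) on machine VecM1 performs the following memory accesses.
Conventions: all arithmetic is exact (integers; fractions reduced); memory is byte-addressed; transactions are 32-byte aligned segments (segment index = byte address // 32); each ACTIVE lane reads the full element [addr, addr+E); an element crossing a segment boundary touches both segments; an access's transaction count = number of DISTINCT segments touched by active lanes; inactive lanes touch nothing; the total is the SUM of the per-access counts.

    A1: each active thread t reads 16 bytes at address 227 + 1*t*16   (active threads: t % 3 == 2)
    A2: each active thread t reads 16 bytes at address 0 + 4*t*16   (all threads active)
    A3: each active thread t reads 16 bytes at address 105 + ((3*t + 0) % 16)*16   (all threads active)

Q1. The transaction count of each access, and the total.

A1: 7 transactions
A2: 16 transactions
A3: 9 transactions

Answer: 7,16,9; total 32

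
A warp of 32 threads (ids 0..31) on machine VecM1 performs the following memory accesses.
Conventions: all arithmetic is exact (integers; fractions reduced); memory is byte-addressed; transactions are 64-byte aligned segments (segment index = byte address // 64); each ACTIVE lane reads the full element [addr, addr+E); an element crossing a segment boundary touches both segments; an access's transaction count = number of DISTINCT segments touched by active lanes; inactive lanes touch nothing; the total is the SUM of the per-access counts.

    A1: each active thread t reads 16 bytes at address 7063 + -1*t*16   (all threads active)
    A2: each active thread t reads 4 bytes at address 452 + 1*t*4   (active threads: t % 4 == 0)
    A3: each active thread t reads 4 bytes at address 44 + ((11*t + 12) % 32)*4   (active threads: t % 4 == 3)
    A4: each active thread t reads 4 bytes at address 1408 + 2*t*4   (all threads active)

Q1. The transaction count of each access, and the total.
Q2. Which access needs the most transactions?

A1: 9 transactions
A2: 2 transactions
A3: 3 transactions
A4: 4 transactions

Answer: 9,2,3,4; total 18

Answer: A1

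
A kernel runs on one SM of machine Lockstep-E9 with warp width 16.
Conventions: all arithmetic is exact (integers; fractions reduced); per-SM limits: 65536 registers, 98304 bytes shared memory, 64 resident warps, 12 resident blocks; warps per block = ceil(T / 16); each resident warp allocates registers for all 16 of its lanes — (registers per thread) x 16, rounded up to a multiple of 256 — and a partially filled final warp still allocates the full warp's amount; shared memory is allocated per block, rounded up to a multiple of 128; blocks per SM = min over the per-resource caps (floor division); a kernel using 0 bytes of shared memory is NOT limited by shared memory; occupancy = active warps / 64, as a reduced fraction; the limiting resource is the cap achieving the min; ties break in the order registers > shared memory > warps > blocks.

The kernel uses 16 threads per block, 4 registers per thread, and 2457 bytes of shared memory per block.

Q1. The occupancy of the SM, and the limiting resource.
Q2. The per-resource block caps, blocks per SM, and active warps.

Answer: occupancy 3/16, limited by blocks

registers: 256 blocks
shared memory: 38 blocks
warps: 64 blocks
blocks: 12 blocks

Answer: 12 blocks, 12 active warps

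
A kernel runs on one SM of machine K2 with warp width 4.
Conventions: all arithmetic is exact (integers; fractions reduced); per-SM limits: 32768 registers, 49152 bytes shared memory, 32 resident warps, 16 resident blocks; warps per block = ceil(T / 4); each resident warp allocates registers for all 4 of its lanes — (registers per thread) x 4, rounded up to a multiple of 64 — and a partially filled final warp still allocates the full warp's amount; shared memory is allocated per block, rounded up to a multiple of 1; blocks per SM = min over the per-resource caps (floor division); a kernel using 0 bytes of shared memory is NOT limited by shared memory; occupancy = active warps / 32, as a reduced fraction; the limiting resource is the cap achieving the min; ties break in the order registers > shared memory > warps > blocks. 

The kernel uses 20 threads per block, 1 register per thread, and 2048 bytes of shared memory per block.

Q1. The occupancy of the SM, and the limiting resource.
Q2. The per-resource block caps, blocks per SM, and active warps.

Answer: occupancy 15/16, limited by warps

registers: 102 blocks
shared memory: 24 blocks
warps: 6 blocks
blocks: 16 blocks

Answer: 6 blocks, 30 active warps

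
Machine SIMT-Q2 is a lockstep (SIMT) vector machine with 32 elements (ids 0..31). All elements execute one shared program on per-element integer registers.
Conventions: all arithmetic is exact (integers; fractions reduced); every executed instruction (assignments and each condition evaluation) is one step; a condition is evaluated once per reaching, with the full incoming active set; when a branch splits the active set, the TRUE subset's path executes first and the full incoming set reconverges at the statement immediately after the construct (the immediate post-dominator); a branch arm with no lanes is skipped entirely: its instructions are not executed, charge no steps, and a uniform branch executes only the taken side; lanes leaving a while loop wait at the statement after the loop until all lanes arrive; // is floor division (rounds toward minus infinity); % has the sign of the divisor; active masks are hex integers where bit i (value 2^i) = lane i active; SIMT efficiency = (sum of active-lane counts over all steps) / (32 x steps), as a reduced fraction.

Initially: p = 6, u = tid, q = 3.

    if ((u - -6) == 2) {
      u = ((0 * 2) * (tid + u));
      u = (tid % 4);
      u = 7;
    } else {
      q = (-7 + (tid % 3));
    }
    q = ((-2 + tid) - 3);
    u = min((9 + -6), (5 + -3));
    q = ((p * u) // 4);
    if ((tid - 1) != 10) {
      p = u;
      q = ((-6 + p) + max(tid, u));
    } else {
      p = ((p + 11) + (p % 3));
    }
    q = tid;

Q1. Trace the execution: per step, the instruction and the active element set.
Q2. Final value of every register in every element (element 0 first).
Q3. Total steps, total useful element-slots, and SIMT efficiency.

step 0: eval ((u - -6) == 2)         0xffffffff
step 1: q <- (-7 + (tid % 3))        0xffffffff
step 2: q <- ((-2 + tid) - 3)        0xffffffff
step 3: u <- min((9 + -6), (5 + -3)) 0xffffffff
step 4: q <- ((p * u) // 4)          0xffffffff
step 5: eval ((tid - 1) != 10)       0xffffffff
step 6: p <- u                       0xfffff7ff
step 7: q <- ((-6 + p) + max(tid, u)) 0xfffff7ff
step 8: p <- ((p + 11) + (p % 3))    0x00000800
step 9: q <- tid                     0xffffffff

Answer: 10 steps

p: 2,2,2,2,2,2,2,2,2,2,2,17,2,2,2,2,2,2,2,2,2,2,2,2,2,2,2,2,2,2,2,2
u: 2,2,2,2,2,2,2,2,2,2,2,2,2,2,2,2,2,2,2,2,2,2,2,2,2,2,2,2,2,2,2,2
q: 0,1,2,3,4,5,6,7,8,9,10,11,12,13,14,15,16,17,18,19,20,21,22,23,24,25,26,27,28,29,30,31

steps = 10; useful = 287; efficiency = 287/320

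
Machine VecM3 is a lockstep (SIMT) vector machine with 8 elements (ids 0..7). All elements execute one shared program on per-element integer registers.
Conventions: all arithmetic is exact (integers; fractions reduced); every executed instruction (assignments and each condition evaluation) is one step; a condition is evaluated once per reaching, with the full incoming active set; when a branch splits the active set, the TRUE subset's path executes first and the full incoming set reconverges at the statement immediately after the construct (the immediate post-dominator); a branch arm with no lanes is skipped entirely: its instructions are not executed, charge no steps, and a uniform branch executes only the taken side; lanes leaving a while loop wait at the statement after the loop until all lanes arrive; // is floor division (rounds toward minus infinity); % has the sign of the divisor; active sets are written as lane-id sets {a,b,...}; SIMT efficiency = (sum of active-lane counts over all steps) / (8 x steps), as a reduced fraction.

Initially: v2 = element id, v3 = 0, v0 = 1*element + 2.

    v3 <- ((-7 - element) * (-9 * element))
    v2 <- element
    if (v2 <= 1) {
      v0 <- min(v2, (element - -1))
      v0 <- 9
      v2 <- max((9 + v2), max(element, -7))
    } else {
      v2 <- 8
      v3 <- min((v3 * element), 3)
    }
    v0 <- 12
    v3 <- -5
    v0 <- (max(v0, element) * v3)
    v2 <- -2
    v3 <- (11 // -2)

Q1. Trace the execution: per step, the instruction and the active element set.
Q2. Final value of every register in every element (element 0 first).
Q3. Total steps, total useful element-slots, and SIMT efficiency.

step 0: v3 <- ((-7 - element) * (-9 * element)) {0,1,2,3,4,5,6,7}
step 1: v2 <- element                {0,1,2,3,4,5,6,7}
step 2: eval (v2 <= 1)               {0,1,2,3,4,5,6,7}
step 3: v0 <- min(v2, (element - -1)) {0,1}
step 4: v0 <- 9                      {0,1}
step 5: v2 <- max((9 + v2), max(element, -7)) {0,1}
step 6: v2 <- 8                      {2,3,4,5,6,7}
step 7: v3 <- min((v3 * element), 3) {2,3,4,5,6,7}
step 8: v0 <- 12                     {0,1,2,3,4,5,6,7}
step 9: v3 <- -5                     {0,1,2,3,4,5,6,7}
step 10: v0 <- (max(v0, element) * v3) {0,1,2,3,4,5,6,7}
step 11: v2 <- -2                     {0,1,2,3,4,5,6,7}
step 12: v3 <- (11 // -2)             {0,1,2,3,4,5,6,7}

Answer: 13 steps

v2: -2,-2,-2,-2,-2,-2,-2,-2
v3: -6,-6,-6,-6,-6,-6,-6,-6
v0: -60,-60,-60,-60,-60,-60,-60,-60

steps = 13; useful = 82; efficiency = 82/104 = 41/52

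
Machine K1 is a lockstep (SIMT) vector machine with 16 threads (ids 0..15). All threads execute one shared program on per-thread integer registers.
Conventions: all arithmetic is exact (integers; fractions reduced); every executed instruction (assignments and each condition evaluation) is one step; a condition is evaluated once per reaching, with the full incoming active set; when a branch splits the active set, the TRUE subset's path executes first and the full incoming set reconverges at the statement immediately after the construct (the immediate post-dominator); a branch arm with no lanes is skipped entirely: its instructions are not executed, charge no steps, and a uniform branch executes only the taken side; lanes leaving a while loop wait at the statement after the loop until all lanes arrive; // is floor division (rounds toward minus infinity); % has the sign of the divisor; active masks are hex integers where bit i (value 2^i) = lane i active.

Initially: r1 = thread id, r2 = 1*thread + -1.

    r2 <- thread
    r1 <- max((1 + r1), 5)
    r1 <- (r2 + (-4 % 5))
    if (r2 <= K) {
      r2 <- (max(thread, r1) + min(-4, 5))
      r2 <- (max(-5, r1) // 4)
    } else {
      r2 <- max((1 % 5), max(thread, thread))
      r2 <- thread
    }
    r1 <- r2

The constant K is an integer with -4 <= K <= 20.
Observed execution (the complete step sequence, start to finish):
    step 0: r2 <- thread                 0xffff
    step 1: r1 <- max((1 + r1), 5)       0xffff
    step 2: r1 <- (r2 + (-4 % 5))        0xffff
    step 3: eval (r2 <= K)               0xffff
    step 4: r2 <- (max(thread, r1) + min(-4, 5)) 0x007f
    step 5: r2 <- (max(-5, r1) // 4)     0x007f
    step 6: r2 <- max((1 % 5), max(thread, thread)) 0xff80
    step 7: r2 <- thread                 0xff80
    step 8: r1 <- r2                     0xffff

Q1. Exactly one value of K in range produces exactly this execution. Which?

Answer: K = 6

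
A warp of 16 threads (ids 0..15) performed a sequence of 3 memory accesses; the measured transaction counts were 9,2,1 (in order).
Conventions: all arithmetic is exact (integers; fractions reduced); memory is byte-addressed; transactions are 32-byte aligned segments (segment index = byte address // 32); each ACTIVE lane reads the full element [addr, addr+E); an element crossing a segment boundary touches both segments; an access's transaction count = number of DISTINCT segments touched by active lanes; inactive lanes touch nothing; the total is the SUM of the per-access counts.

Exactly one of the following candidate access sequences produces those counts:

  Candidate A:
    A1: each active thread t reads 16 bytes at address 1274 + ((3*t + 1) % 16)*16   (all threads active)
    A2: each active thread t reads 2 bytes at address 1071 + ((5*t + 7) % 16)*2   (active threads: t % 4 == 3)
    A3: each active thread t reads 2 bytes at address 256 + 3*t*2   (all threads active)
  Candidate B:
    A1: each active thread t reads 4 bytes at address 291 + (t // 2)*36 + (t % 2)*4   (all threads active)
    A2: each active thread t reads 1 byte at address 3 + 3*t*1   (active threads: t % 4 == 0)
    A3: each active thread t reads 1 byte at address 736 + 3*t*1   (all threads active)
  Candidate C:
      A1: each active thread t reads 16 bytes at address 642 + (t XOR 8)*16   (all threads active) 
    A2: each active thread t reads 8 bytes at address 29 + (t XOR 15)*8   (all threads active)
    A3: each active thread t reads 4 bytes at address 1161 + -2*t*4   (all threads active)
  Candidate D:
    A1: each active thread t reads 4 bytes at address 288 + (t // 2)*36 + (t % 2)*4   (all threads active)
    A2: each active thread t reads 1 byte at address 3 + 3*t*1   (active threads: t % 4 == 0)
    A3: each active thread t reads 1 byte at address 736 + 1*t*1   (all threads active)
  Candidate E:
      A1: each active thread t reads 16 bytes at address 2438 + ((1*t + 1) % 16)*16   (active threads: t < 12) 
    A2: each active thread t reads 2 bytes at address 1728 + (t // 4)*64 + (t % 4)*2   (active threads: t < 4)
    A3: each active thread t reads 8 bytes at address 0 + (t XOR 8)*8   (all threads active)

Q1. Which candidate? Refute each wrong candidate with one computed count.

A: A3 gives 3 transactions, not 1
B: A3 gives 2 transactions, not 1
C: A2 gives 5 transactions, not 2
E: A1 gives 7 transactions, not 9
D: all counts match (9,2,1)

Answer: D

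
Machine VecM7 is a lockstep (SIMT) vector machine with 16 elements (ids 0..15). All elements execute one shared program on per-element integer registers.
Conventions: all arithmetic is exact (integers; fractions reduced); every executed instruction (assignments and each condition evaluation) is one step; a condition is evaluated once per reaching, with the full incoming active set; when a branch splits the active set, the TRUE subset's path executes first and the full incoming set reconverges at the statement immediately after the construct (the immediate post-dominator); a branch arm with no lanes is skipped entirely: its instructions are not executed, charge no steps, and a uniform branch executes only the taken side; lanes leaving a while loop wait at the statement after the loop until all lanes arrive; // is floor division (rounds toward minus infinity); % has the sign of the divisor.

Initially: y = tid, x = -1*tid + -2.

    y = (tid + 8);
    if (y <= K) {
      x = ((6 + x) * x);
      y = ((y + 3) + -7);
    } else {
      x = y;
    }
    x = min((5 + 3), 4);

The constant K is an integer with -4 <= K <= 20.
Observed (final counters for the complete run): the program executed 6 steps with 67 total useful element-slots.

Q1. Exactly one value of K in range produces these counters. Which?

Answer: K = 10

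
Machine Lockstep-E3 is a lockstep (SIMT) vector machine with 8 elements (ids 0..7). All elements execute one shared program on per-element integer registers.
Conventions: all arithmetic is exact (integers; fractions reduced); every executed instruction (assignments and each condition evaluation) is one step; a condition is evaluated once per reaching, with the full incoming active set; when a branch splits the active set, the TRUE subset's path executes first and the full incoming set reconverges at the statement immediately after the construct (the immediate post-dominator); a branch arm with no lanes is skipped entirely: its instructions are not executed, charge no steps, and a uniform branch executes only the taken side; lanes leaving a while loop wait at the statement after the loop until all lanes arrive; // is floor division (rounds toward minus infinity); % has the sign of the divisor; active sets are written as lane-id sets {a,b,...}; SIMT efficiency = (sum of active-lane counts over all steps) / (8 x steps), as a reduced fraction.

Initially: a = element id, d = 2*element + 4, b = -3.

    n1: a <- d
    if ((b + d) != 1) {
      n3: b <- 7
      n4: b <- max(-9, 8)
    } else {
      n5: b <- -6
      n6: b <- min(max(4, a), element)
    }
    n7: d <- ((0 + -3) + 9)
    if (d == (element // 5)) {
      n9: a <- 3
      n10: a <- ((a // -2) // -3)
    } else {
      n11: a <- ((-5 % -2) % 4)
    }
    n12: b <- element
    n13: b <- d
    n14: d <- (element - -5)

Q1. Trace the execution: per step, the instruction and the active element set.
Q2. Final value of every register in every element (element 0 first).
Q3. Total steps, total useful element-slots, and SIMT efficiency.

step 0: a <- d                       {0,1,2,3,4,5,6,7}
step 1: eval ((b + d) != 1)          {0,1,2,3,4,5,6,7}
step 2: b <- 7                       {1,2,3,4,5,6,7}
step 3: b <- max(-9, 8)              {1,2,3,4,5,6,7}
step 4: b <- -6                      {0}
step 5: b <- min(max(4, a), element) {0}
step 6: d <- ((0 + -3) + 9)          {0,1,2,3,4,5,6,7}
step 7: eval (d == (element // 5))   {0,1,2,3,4,5,6,7}
step 8: a <- ((-5 % -2) % 4)         {0,1,2,3,4,5,6,7}
step 9: b <- element                 {0,1,2,3,4,5,6,7}
step 10: b <- d                       {0,1,2,3,4,5,6,7}
step 11: d <- (element - -5)          {0,1,2,3,4,5,6,7}

Answer: 12 steps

a: 3,3,3,3,3,3,3,3
d: 5,6,7,8,9,10,11,12
b: 6,6,6,6,6,6,6,6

steps = 12; useful = 80; efficiency = 80/96 = 5/6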